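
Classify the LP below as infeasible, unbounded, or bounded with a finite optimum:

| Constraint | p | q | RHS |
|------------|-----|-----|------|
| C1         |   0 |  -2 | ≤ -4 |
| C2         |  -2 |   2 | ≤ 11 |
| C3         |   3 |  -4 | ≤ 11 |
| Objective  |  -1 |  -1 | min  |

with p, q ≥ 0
Feasible point: (0, 2) satisfies every constraint, so the LP is feasible.
Direction d = (1, 1): for each constraint row a, a·d ≤ 0 —
  (0)(1) + (-2)(1) = -2 ≤ 0
  (-2)(1) + (2)(1) = 0 ≤ 0
  (3)(1) + (-4)(1) = -1 ≤ 0
and d ≥ 0, so (0, 2) + t·d stays feasible for every t ≥ 0. Along this ray z = -p - q changes by -2 per unit t, so z → −∞.

The LP is unbounded; z can be made arbitrarily small.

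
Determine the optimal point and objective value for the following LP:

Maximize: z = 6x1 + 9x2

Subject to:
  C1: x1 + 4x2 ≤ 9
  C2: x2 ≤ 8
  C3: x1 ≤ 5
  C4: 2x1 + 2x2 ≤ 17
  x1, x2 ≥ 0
Each vertex is the intersection of two constraint boundaries that also satisfies all remaining constraints:
  x1 = 0 and x2 = 0 → (0, 0)
  x1 = 5 and x2 = 0 → (5, 0)
  x1 + 4x2 = 9 and x1 = 5 → (5, 1)
  x1 + 4x2 = 9 and x1 = 0 → (0, 2.25)

Evaluating z = 6x1 + 9x2 at each vertex:
  (0, 0): z = 0
  (5, 0): z = 30
  (5, 1): z = 39
  (0, 2.25): z = 20.25

The maximum is at (5, 1) with z = 39.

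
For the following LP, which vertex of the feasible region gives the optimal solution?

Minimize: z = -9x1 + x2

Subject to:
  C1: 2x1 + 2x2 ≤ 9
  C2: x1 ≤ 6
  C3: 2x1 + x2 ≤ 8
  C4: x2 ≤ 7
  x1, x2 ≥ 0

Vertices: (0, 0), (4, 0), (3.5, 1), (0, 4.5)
Evaluating z = -9x1 + x2 at each vertex:
  (0, 0): z = 0
  (4, 0): z = -36
  (3.5, 1): z = -30.5
  (0, 4.5): z = 4.5

The smallest value is z = -36, attained at (4, 0).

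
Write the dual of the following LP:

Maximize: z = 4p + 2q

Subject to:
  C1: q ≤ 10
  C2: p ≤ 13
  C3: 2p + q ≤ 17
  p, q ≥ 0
Minimize: z = 10y1 + 13y2 + 17y3

Subject to:
  C1: -y2 - 2y3 ≤ -4
  C2: -y1 - y3 ≤ -2
  y1, y2, y3 ≥ 0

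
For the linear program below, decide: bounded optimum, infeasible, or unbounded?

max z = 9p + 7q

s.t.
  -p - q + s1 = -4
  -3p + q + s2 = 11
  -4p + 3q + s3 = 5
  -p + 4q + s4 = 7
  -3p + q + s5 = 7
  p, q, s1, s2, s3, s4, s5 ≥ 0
Feasible point: (2, 2) satisfies every constraint, so the LP is feasible.
Direction d = (1, 0): for each constraint row a, a·d ≤ 0 —
  (-1)(1) + (-1)(0) = -1 ≤ 0
  (-3)(1) + (1)(0) = -3 ≤ 0
  (-4)(1) + (3)(0) = -4 ≤ 0
  (-1)(1) + (4)(0) = -1 ≤ 0
  (-3)(1) + (1)(0) = -3 ≤ 0
and d ≥ 0, so (2, 2) + t·d stays feasible for every t ≥ 0. Along this ray z = 9p + 7q changes by 9 per unit t, so z → +∞.

The LP is unbounded; z can be made arbitrarily large.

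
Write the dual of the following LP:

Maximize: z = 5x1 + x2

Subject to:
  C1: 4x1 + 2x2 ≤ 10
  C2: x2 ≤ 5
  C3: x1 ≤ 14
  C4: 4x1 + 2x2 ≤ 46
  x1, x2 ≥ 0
Minimize: z = 10y1 + 5y2 + 14y3 + 46y4

Subject to:
  C1: -4y1 - y3 - 4y4 ≤ -5
  C2: -2y1 - y2 - 2y4 ≤ -1
  y1, y2, y3, y4 ≥ 0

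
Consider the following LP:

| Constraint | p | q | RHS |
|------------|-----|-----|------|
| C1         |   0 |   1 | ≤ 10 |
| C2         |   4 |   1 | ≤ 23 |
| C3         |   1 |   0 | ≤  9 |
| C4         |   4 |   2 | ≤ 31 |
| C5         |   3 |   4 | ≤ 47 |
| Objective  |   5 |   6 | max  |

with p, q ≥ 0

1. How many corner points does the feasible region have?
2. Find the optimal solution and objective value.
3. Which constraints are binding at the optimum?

1. 6
2. p = 3, q = 9.5, z = 72
3. C4, C5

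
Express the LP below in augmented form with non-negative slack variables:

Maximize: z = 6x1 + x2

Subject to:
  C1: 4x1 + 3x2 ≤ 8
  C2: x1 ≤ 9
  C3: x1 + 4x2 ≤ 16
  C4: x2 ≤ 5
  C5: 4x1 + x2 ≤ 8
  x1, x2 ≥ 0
max z = 6x1 + x2

s.t.
  4x1 + 3x2 + s1 = 8
  x1 + s2 = 9
  x1 + 4x2 + s3 = 16
  x2 + s4 = 5
  4x1 + x2 + s5 = 8
  x1, x2, s1, s2, s3, s4, s5 ≥ 0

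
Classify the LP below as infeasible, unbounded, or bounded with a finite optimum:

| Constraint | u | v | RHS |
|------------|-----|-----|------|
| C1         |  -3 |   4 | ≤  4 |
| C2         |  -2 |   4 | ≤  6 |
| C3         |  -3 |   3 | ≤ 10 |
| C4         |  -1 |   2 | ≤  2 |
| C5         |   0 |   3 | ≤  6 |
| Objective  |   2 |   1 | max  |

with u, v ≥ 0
Feasible point: (0, 0) satisfies every constraint, so the LP is feasible.
Direction d = (1, 0): for each constraint row a, a·d ≤ 0 —
  (-3)(1) + (4)(0) = -3 ≤ 0
  (-2)(1) + (4)(0) = -2 ≤ 0
  (-3)(1) + (3)(0) = -3 ≤ 0
  (-1)(1) + (2)(0) = -1 ≤ 0
  (0)(1) + (3)(0) = 0 ≤ 0
and d ≥ 0, so (0, 0) + t·d stays feasible for every t ≥ 0. Along this ray z = 2u + v changes by 2 per unit t, so z → +∞.

Unbounded — the objective can increase without bound over the feasible region.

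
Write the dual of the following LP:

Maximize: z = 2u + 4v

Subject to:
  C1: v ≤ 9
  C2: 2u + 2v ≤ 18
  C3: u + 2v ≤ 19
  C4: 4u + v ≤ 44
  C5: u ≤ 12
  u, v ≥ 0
Minimize: z = 9y1 + 18y2 + 19y3 + 44y4 + 12y5

Subject to:
  C1: -2y2 - y3 - 4y4 - y5 ≤ -2
  C2: -y1 - 2y2 - 2y3 - y4 ≤ -4
  y1, y2, y3, y4, y5 ≥ 0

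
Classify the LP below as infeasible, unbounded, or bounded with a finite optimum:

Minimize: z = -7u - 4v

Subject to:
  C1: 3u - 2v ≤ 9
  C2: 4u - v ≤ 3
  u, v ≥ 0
Feasible point: (0, 0) satisfies every constraint, so the LP is feasible.
Direction d = (0, 1): for each constraint row a, a·d ≤ 0 —
  (3)(0) + (-2)(1) = -2 ≤ 0
  (4)(0) + (-1)(1) = -1 ≤ 0
and d ≥ 0, so (0, 0) + t·d stays feasible for every t ≥ 0. Along this ray z = -7u - 4v changes by -4 per unit t, so z → −∞.

Unbounded — the objective can decrease without bound over the feasible region.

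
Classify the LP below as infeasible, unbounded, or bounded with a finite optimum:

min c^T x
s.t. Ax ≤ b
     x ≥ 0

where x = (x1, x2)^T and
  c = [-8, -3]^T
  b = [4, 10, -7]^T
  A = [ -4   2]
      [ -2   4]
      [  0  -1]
Feasible point: (9, 7) satisfies every constraint, so the LP is feasible.
Direction d = (1, 0): for each constraint row a, a·d ≤ 0 —
  (-4)(1) + (2)(0) = -4 ≤ 0
  (-2)(1) + (4)(0) = -2 ≤ 0
  (0)(1) + (-1)(0) = 0 ≤ 0
and d ≥ 0, so (9, 7) + t·d stays feasible for every t ≥ 0. Along this ray z = -8x1 - 3x2 changes by -8 per unit t, so z → −∞.

Unbounded: there is a feasible ray along which z → −∞.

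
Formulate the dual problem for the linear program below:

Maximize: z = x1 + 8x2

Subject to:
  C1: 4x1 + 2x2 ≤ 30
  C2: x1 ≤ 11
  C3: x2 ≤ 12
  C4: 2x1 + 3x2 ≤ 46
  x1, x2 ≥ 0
Minimize: z = 30y1 + 11y2 + 12y3 + 46y4

Subject to:
  C1: -4y1 - y2 - 2y4 ≤ -1
  C2: -2y1 - y3 - 3y4 ≤ -8
  y1, y2, y3, y4 ≥ 0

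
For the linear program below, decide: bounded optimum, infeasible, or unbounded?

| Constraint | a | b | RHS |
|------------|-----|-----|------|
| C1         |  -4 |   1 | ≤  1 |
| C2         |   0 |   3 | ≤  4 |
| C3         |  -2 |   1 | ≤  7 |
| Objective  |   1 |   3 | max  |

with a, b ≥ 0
Feasible point: (0, 0) satisfies every constraint, so the LP is feasible.
Direction d = (1, 0): for each constraint row a, a·d ≤ 0 —
  (-4)(1) + (1)(0) = -4 ≤ 0
  (0)(1) + (3)(0) = 0 ≤ 0
  (-2)(1) + (1)(0) = -2 ≤ 0
and d ≥ 0, so (0, 0) + t·d stays feasible for every t ≥ 0. Along this ray z = a + 3b changes by 1 per unit t, so z → +∞.

Unbounded — the objective can increase without bound over the feasible region.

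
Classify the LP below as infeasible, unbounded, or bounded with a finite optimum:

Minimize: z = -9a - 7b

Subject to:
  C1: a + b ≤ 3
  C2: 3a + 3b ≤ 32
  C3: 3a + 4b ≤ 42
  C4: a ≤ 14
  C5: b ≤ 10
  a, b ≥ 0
The point (3, 0) satisfies every constraint, so the LP is feasible; the constraints give a ≤ 14 and b ≤ 10, which with a, b ≥ 0 keep the feasible region inside a bounded box. A feasible, bounded LP attains a finite optimum at a vertex.

Evaluating z = -9a - 7b at each vertex:
  (0, 0): z = 0
  (3, 0): z = -27
  (0, 3): z = -21

The LP has an optimal solution: (3, 0) with z = -27.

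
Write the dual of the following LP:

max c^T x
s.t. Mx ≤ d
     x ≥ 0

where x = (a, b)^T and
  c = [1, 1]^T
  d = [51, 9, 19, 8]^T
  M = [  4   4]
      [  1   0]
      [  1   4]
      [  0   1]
Minimize: z = 51y1 + 9y2 + 19y3 + 8y4

Subject to:
  C1: -4y1 - y2 - y3 ≤ -1
  C2: -4y1 - 4y3 - y4 ≤ -1
  y1, y2, y3, y4 ≥ 0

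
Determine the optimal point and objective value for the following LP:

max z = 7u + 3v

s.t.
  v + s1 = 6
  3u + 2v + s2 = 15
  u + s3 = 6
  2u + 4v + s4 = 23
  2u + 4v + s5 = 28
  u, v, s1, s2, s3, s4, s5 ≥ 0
u = 5, v = 0, z = 35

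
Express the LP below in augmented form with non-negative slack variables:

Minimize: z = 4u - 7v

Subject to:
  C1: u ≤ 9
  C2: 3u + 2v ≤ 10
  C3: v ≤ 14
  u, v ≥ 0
min z = 4u - 7v

s.t.
  u + s1 = 9
  3u + 2v + s2 = 10
  v + s3 = 14
  u, v, s1, s2, s3 ≥ 0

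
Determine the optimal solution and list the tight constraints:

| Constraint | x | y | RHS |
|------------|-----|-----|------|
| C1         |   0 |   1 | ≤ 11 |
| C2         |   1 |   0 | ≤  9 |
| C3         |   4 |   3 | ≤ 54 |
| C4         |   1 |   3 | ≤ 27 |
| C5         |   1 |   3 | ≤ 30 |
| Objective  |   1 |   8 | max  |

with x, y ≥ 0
Optimal: x = 0, y = 9
Slack at optimum:
  C1: slack = 2
  C2: slack = 9
  C3: slack = 27
  C4: slack = 0 (binding)
  C5: slack = 3
  x ≥ 0: x = 0 (binding)
  y ≥ 0: y = 9
Binding constraints: C4, x ≥ 0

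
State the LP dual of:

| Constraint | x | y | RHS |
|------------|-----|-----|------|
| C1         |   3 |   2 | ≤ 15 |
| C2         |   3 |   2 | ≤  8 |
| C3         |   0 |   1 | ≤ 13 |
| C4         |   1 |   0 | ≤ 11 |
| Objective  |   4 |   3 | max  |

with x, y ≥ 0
Minimize: z = 15y1 + 8y2 + 13y3 + 11y4

Subject to:
  C1: -3y1 - 3y2 - y4 ≤ -4
  C2: -2y1 - 2y2 - y3 ≤ -3
  y1, y2, y3, y4 ≥ 0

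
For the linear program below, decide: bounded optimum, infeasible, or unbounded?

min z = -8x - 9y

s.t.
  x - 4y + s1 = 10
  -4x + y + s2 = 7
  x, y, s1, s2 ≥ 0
Feasible point: (0, 0) satisfies every constraint, so the LP is feasible.
Direction d = (1, 1): for each constraint row a, a·d ≤ 0 —
  (1)(1) + (-4)(1) = -3 ≤ 0
  (-4)(1) + (1)(1) = -3 ≤ 0
and d ≥ 0, so (0, 0) + t·d stays feasible for every t ≥ 0. Along this ray z = -8x - 9y changes by -17 per unit t, so z → −∞.

The LP is unbounded; z can be made arbitrarily small.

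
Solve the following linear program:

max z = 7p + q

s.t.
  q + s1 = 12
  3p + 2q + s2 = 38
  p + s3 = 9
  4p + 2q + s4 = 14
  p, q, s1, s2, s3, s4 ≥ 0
p = 3.5, q = 0, z = 24.5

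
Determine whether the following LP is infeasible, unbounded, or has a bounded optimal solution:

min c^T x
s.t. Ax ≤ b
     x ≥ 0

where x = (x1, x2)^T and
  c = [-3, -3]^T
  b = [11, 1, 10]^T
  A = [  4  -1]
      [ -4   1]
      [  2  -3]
Feasible point: (0, 0) satisfies every constraint, so the LP is feasible.
Direction d = (1, 4): for each constraint row a, a·d ≤ 0 —
  (4)(1) + (-1)(4) = 0 ≤ 0
  (-4)(1) + (1)(4) = 0 ≤ 0
  (2)(1) + (-3)(4) = -10 ≤ 0
and d ≥ 0, so (0, 0) + t·d stays feasible for every t ≥ 0. Along this ray z = -3x1 - 3x2 changes by -15 per unit t, so z → −∞.

Unbounded — the objective can decrease without bound over the feasible region.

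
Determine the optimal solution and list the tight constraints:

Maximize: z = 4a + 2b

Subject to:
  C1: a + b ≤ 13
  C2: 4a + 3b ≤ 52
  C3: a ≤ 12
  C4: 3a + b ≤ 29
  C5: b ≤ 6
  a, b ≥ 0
Optimal: a = 8, b = 5
Slack at optimum:
  C1: slack = 0 (binding)
  C2: slack = 5
  C3: slack = 4
  C4: slack = 0 (binding)
  C5: slack = 1
  a ≥ 0: a = 8
  b ≥ 0: b = 5
Binding constraints: C1, C4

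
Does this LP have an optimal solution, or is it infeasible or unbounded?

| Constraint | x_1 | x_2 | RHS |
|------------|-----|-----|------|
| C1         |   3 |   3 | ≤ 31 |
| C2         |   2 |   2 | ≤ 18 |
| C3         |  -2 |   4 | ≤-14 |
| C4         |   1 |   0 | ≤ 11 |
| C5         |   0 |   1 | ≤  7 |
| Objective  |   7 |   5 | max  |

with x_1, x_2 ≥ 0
The point (9, 0) satisfies every constraint, so the LP is feasible; the constraints give x_1 ≤ 11 and x_2 ≤ 7, which with x_1, x_2 ≥ 0 keep the feasible region inside a bounded box. A feasible, bounded LP attains a finite optimum at a vertex.

Evaluating z = 7x_1 + 5x_2 at each vertex:
  (7, 0): z = 49
  (9, 0): z = 63
  (8.333, 0.6667): z = 61.67

Bounded optimum: z* = 63 at (9, 0).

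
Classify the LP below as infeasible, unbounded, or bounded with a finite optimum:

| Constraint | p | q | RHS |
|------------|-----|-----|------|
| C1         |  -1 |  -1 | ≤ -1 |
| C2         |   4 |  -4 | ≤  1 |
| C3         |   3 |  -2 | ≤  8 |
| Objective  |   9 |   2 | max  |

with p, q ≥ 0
Feasible point: (0, 1) satisfies every constraint, so the LP is feasible.
Direction d = (0, 1): for each constraint row a, a·d ≤ 0 —
  (-1)(0) + (-1)(1) = -1 ≤ 0
  (4)(0) + (-4)(1) = -4 ≤ 0
  (3)(0) + (-2)(1) = -2 ≤ 0
and d ≥ 0, so (0, 1) + t·d stays feasible for every t ≥ 0. Along this ray z = 9p + 2q changes by 2 per unit t, so z → +∞.

Unbounded — the objective can increase without bound over the feasible region.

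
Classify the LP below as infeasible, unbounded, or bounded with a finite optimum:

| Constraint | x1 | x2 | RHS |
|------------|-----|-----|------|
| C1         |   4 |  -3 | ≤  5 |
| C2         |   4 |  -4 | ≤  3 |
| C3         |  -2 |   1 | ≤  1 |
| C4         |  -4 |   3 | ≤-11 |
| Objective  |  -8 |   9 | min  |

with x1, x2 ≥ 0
C1 requires 4x1 - 3x2 ≤ 5, while C4 (-4x1 + 3x2 ≤ -11) is equivalent to 4x1 - 3x2 ≥ 11. Together they would need 11 ≤ 4x1 - 3x2 ≤ 5, which is impossible since 11 > 5. No point satisfies all constraints.

The feasible region is empty; the LP is infeasible.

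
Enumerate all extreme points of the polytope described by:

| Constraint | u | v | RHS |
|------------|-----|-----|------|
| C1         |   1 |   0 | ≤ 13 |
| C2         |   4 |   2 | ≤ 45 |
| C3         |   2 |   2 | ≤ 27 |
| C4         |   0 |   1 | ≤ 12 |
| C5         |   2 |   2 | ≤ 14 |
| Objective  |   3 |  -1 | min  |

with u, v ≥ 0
Each vertex is the intersection of two constraint boundaries that also satisfies all remaining constraints:
  u = 0 and v = 0 → (0, 0)
  2u + 2v = 14 and v = 0 → (7, 0)
  2u + 2v = 14 and u = 0 → (0, 7)

Vertices: (0, 0), (7, 0), (0, 7)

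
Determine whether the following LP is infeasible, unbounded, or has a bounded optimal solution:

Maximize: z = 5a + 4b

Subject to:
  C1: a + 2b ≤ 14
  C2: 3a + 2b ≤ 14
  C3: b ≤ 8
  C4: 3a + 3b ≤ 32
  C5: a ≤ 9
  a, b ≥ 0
The point (0, 7) satisfies every constraint, so the LP is feasible; the constraints give a ≤ 9 and b ≤ 8, which with a, b ≥ 0 keep the feasible region inside a bounded box. A feasible, bounded LP attains a finite optimum at a vertex.

Evaluating z = 5a + 4b at each vertex:
  (0, 0): z = 0
  (4.667, 0): z = 23.33
  (0, 7): z = 28

Bounded optimum: z* = 28 at (0, 7).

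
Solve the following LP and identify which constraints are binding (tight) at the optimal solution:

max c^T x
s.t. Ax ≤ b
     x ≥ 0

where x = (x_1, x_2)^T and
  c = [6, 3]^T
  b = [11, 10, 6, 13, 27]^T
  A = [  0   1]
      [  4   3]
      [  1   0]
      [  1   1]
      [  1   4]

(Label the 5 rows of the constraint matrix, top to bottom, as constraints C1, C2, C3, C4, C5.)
Optimal: x_1 = 2.5, x_2 = 0
Slack at optimum:
  C1: slack = 11
  C2: slack = 0 (binding)
  C3: slack = 3.5
  C4: slack = 10.5
  C5: slack = 24.5
  x_1 ≥ 0: x_1 = 2.5
  x_2 ≥ 0: x_2 = 0 (binding)
Binding constraints: C2, x_2 ≥ 0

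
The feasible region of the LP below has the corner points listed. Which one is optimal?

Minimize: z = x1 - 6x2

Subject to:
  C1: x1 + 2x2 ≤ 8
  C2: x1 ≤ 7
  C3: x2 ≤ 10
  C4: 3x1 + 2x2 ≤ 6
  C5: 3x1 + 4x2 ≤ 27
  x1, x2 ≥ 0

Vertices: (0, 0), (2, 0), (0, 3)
(0, 3) with z = -18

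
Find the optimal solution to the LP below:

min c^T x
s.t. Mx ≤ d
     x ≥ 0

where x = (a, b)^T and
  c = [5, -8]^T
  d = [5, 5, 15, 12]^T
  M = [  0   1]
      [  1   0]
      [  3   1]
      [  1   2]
a = 0, b = 5, z = -40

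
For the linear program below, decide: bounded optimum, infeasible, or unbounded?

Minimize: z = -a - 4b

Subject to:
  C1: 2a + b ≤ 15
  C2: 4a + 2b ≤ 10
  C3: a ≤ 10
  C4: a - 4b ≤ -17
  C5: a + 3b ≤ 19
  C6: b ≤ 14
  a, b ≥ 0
The point (0, 5) satisfies every constraint, so the LP is feasible; the constraints give a ≤ 10 and b ≤ 14, which with a, b ≥ 0 keep the feasible region inside a bounded box. A feasible, bounded LP attains a finite optimum at a vertex.

Evaluating z = -a - 4b at each vertex:
  (0, 4.25): z = -17
  (0.3333, 4.333): z = -17.67
  (0, 5): z = -20

Bounded optimum: z* = -20 at (0, 5).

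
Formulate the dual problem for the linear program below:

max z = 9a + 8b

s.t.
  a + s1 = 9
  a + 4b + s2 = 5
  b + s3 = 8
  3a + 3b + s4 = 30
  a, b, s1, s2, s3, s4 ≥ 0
Minimize: z = 9y1 + 5y2 + 8y3 + 30y4

Subject to:
  C1: -y1 - y2 - 3y4 ≤ -9
  C2: -4y2 - y3 - 3y4 ≤ -8
  y1, y2, y3, y4 ≥ 0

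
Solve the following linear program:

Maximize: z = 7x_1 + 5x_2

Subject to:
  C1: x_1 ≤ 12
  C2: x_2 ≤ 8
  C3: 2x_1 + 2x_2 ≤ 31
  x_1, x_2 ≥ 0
x_1 = 12, x_2 = 3.5, z = 101.5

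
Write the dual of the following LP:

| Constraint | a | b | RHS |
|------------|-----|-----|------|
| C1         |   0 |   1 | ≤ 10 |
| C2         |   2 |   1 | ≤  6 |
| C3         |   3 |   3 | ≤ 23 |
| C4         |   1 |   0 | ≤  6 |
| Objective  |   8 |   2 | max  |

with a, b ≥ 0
Minimize: z = 10y1 + 6y2 + 23y3 + 6y4

Subject to:
  C1: -2y2 - 3y3 - y4 ≤ -8
  C2: -y1 - y2 - 3y3 ≤ -2
  y1, y2, y3, y4 ≥ 0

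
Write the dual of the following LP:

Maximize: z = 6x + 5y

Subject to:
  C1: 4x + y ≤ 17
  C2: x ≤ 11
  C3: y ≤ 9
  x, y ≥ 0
Minimize: z = 17y1 + 11y2 + 9y3

Subject to:
  C1: -4y1 - y2 ≤ -6
  C2: -y1 - y3 ≤ -5
  y1, y2, y3 ≥ 0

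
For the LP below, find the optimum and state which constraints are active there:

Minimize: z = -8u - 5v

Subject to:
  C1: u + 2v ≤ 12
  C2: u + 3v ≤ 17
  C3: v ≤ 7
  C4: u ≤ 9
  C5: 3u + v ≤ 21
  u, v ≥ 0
Optimal: u = 6, v = 3
Slack at optimum:
  C1: slack = 0 (binding)
  C2: slack = 2
  C3: slack = 4
  C4: slack = 3
  C5: slack = 0 (binding)
  u ≥ 0: u = 6
  v ≥ 0: v = 3
Binding constraints: C1, C5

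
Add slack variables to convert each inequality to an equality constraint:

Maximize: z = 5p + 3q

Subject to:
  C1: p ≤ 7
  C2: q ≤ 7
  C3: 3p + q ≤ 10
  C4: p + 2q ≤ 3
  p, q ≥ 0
max z = 5p + 3q

s.t.
  p + s1 = 7
  q + s2 = 7
  3p + q + s3 = 10
  p + 2q + s4 = 3
  p, q, s1, s2, s3, s4 ≥ 0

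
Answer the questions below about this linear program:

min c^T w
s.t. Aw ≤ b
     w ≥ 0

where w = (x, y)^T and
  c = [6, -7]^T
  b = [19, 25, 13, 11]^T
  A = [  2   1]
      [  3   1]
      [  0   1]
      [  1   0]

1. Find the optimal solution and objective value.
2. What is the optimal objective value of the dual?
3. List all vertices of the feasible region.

1. x = 0, y = 13, z = -91
2. -91 (by strong duality, equal to the primal optimum)
3. (0, 0), (8.333, 0), (6, 7), (3, 13), (0, 13)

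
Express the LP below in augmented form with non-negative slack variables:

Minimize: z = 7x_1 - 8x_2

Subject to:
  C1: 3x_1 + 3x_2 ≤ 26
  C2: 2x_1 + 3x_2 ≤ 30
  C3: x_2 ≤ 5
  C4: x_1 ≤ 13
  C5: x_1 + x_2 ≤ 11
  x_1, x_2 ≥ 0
min z = 7x_1 - 8x_2

s.t.
  3x_1 + 3x_2 + s1 = 26
  2x_1 + 3x_2 + s2 = 30
  x_2 + s3 = 5
  x_1 + s4 = 13
  x_1 + x_2 + s5 = 11
  x_1, x_2, s1, s2, s3, s4, s5 ≥ 0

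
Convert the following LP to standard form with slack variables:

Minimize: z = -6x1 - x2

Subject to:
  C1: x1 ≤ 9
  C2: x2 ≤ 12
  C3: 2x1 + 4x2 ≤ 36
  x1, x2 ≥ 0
min z = -6x1 - x2

s.t.
  x1 + s1 = 9
  x2 + s2 = 12
  2x1 + 4x2 + s3 = 36
  x1, x2, s1, s2, s3 ≥ 0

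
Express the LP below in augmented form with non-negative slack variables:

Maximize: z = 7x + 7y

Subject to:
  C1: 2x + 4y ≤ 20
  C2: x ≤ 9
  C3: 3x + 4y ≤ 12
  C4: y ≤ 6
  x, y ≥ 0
max z = 7x + 7y

s.t.
  2x + 4y + s1 = 20
  x + s2 = 9
  3x + 4y + s3 = 12
  y + s4 = 6
  x, y, s1, s2, s3, s4 ≥ 0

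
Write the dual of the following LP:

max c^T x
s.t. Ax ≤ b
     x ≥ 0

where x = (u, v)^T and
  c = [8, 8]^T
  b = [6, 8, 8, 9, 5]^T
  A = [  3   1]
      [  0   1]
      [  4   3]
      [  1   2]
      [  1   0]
Minimize: z = 6y1 + 8y2 + 8y3 + 9y4 + 5y5

Subject to:
  C1: -3y1 - 4y3 - y4 - y5 ≤ -8
  C2: -y1 - y2 - 3y3 - 2y4 ≤ -8
  y1, y2, y3, y4, y5 ≥ 0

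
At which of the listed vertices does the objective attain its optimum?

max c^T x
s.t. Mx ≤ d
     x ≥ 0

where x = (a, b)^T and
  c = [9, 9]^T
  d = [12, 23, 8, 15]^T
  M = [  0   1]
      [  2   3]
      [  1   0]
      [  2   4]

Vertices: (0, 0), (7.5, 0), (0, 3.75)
Evaluating z = 9a + 9b at each vertex:
  (0, 0): z = 0
  (7.5, 0): z = 67.5
  (0, 3.75): z = 33.75

The largest value is z = 67.5, attained at (7.5, 0).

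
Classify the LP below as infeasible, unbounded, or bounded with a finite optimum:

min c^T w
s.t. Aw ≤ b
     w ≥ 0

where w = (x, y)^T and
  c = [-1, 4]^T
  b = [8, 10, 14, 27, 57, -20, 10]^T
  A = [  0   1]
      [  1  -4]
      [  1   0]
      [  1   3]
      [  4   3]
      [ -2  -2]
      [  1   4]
The point (10, 0) satisfies every constraint, so the LP is feasible; the constraints give x ≤ 14 and y ≤ 8, which with x, y ≥ 0 keep the feasible region inside a bounded box. A feasible, bounded LP attains a finite optimum at a vertex.

Evaluating z = -x + 4y at each vertex:
  (10, 0): z = -10

Feasible with finite optimum z* = -10 at (10, 0).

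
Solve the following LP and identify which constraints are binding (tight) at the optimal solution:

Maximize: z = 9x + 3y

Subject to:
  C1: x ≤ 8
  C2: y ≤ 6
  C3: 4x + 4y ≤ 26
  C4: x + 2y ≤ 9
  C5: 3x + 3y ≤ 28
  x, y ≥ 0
Optimal: x = 6.5, y = 0
Slack at optimum:
  C1: slack = 1.5
  C2: slack = 6
  C3: slack = 0 (binding)
  C4: slack = 2.5
  C5: slack = 8.5
  x ≥ 0: x = 6.5
  y ≥ 0: y = 0 (binding)
Binding constraints: C3, y ≥ 0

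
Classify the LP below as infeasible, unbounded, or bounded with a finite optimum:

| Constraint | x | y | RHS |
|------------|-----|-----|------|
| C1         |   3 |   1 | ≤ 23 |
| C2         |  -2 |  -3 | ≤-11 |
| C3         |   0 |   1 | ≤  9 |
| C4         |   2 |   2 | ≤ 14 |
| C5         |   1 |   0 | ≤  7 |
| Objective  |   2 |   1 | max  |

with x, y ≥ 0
The point (7, 0) satisfies every constraint, so the LP is feasible; the constraints give x ≤ 7 and y ≤ 9, which with x, y ≥ 0 keep the feasible region inside a bounded box. A feasible, bounded LP attains a finite optimum at a vertex.

Evaluating z = 2x + y at each vertex:
  (5.5, 0): z = 11
  (7, 0): z = 14
  (0, 7): z = 7
  (0, 3.667): z = 3.667

Feasible with finite optimum z* = 14 at (7, 0).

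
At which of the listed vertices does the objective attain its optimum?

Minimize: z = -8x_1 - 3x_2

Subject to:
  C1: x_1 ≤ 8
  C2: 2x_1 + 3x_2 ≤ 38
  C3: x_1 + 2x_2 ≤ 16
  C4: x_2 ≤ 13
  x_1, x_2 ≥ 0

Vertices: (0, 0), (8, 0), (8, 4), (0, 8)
Evaluating z = -8x_1 - 3x_2 at each vertex:
  (0, 0): z = 0
  (8, 0): z = -64
  (8, 4): z = -76
  (0, 8): z = -24

The smallest value is z = -76, attained at (8, 4).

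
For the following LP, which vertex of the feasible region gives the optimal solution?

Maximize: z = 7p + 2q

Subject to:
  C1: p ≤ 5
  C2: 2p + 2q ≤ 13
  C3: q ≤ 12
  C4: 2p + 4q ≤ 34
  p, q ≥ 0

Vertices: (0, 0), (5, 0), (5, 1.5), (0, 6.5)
Evaluating z = 7p + 2q at each vertex:
  (0, 0): z = 0
  (5, 0): z = 35
  (5, 1.5): z = 38
  (0, 6.5): z = 13

The largest value is z = 38, attained at (5, 1.5).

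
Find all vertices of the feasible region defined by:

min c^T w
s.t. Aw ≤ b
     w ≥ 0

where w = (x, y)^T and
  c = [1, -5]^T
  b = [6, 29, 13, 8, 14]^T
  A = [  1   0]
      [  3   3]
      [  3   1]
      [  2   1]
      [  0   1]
Each vertex is the intersection of two constraint boundaries that also satisfies all remaining constraints:
  x = 0 and y = 0 → (0, 0)
  2x + y = 8 and y = 0 → (4, 0)
  2x + y = 8 and x = 0 → (0, 8)

Vertices: (0, 0), (4, 0), (0, 8)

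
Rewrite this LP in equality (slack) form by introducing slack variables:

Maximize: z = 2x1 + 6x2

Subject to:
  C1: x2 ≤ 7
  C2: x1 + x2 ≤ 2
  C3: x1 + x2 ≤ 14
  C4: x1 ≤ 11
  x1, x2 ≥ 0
max z = 2x1 + 6x2

s.t.
  x2 + s1 = 7
  x1 + x2 + s2 = 2
  x1 + x2 + s3 = 14
  x1 + s4 = 11
  x1, x2, s1, s2, s3, s4 ≥ 0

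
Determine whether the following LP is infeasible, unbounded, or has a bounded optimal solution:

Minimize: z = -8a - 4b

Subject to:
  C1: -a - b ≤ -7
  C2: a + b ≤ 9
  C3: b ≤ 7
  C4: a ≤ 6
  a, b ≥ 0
The point (6, 3) satisfies every constraint, so the LP is feasible; the constraints give a ≤ 6 and b ≤ 7, which with a, b ≥ 0 keep the feasible region inside a bounded box. A feasible, bounded LP attains a finite optimum at a vertex.

Evaluating z = -8a - 4b at each vertex:
  (6, 1): z = -52
  (6, 3): z = -60
  (2, 7): z = -44
  (0, 7): z = -28

The LP has an optimal solution: (6, 3) with z = -60.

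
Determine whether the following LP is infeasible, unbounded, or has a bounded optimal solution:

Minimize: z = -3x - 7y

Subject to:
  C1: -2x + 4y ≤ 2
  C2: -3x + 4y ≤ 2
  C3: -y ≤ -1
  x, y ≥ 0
Feasible point: (1, 1) satisfies every constraint, so the LP is feasible.
Direction d = (1, 0): for each constraint row a, a·d ≤ 0 —
  (-2)(1) + (4)(0) = -2 ≤ 0
  (-3)(1) + (4)(0) = -3 ≤ 0
  (0)(1) + (-1)(0) = 0 ≤ 0
and d ≥ 0, so (1, 1) + t·d stays feasible for every t ≥ 0. Along this ray z = -3x - 7y changes by -3 per unit t, so z → −∞.

Unbounded: there is a feasible ray along which z → −∞.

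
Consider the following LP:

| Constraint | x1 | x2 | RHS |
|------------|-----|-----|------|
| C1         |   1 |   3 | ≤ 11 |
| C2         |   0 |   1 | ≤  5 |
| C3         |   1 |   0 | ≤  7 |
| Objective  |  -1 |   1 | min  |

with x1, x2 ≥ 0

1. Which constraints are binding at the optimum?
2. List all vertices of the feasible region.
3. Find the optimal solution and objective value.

1. C3, x2 ≥ 0
2. (0, 0), (7, 0), (7, 1.333), (0, 3.667)
3. x1 = 7, x2 = 0, z = -7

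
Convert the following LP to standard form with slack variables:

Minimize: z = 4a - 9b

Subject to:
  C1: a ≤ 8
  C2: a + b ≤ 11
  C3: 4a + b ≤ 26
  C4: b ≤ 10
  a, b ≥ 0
min z = 4a - 9b

s.t.
  a + s1 = 8
  a + b + s2 = 11
  4a + b + s3 = 26
  b + s4 = 10
  a, b, s1, s2, s3, s4 ≥ 0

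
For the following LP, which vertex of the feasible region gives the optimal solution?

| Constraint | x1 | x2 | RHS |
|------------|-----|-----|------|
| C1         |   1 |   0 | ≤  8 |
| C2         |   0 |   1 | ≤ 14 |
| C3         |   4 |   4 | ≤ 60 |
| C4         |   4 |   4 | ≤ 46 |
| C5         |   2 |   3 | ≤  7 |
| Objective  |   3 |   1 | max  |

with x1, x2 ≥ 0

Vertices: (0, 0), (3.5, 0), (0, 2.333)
Evaluating z = 3x1 + x2 at each vertex:
  (0, 0): z = 0
  (3.5, 0): z = 10.5
  (0, 2.333): z = 2.333

The largest value is z = 10.5, attained at (3.5, 0).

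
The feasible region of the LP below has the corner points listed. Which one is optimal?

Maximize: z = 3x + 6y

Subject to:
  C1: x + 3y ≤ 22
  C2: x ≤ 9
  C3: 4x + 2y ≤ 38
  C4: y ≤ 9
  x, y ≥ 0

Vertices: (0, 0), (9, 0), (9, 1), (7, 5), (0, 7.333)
Evaluating z = 3x + 6y at each vertex:
  (0, 0): z = 0
  (9, 0): z = 27
  (9, 1): z = 33
  (7, 5): z = 51
  (0, 7.333): z = 44

The largest value is z = 51, attained at (7, 5).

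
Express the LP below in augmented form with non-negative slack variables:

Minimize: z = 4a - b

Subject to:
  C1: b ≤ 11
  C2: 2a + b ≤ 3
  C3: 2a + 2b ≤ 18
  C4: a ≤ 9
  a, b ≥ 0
min z = 4a - b

s.t.
  b + s1 = 11
  2a + b + s2 = 3
  2a + 2b + s3 = 18
  a + s4 = 9
  a, b, s1, s2, s3, s4 ≥ 0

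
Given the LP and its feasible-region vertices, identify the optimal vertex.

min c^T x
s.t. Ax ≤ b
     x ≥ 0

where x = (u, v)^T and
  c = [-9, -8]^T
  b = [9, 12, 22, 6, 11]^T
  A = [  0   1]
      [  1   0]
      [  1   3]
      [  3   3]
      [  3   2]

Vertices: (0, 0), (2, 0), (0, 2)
Evaluating z = -9u - 8v at each vertex:
  (0, 0): z = 0
  (2, 0): z = -18
  (0, 2): z = -16

The smallest value is z = -18, attained at (2, 0).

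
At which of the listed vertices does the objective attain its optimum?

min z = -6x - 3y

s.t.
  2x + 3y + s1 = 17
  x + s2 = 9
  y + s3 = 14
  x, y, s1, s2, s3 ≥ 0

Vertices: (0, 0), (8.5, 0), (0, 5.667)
(8.5, 0) with z = -51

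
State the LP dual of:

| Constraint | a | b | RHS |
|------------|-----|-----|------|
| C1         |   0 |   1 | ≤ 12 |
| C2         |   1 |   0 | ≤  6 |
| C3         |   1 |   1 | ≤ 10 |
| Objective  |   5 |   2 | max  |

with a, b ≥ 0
Minimize: z = 12y1 + 6y2 + 10y3

Subject to:
  C1: -y2 - y3 ≤ -5
  C2: -y1 - y3 ≤ -2
  y1, y2, y3 ≥ 0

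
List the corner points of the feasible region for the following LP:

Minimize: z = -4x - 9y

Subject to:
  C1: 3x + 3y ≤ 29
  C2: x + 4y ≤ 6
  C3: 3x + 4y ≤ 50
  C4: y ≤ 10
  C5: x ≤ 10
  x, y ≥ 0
Each vertex is the intersection of two constraint boundaries that also satisfies all remaining constraints:
  x = 0 and y = 0 → (0, 0)
  x + 4y = 6 and y = 0 → (6, 0)
  x + 4y = 6 and x = 0 → (0, 1.5)

Vertices: (0, 0), (6, 0), (0, 1.5)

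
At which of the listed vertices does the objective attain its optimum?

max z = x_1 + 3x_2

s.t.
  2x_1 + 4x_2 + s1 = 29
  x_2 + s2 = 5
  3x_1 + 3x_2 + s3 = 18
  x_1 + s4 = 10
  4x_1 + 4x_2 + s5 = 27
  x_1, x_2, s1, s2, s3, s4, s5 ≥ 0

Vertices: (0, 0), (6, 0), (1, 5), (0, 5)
Evaluating z = x_1 + 3x_2 at each vertex:
  (0, 0): z = 0
  (6, 0): z = 6
  (1, 5): z = 16
  (0, 5): z = 15

The largest value is z = 16, attained at (1, 5).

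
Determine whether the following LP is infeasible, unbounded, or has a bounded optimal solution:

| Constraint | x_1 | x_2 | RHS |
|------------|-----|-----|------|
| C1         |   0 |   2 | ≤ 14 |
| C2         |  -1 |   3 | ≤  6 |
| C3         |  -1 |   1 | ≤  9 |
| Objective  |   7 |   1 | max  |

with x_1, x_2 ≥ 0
Feasible point: (0, 0) satisfies every constraint, so the LP is feasible.
Direction d = (1, 0): for each constraint row a, a·d ≤ 0 —
  (0)(1) + (2)(0) = 0 ≤ 0
  (-1)(1) + (3)(0) = -1 ≤ 0
  (-1)(1) + (1)(0) = -1 ≤ 0
and d ≥ 0, so (0, 0) + t·d stays feasible for every t ≥ 0. Along this ray z = 7x_1 + x_2 changes by 7 per unit t, so z → +∞.

Unbounded — the objective can increase without bound over the feasible region.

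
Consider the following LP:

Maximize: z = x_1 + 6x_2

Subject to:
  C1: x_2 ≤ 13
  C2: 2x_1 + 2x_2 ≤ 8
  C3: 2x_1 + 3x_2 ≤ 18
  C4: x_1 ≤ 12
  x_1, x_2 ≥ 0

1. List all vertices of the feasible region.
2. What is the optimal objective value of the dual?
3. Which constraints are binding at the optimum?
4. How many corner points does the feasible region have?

1. (0, 0), (4, 0), (0, 4)
2. 24 (by strong duality, equal to the primal optimum)
3. C2, x_1 ≥ 0
4. 3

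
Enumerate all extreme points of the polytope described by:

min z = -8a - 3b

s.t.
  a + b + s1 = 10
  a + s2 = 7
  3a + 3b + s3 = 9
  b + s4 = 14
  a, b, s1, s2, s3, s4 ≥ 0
Each vertex is the intersection of two constraint boundaries that also satisfies all remaining constraints:
  a = 0 and b = 0 → (0, 0)
  3a + 3b = 9 and b = 0 → (3, 0)
  3a + 3b = 9 and a = 0 → (0, 3)

Vertices: (0, 0), (3, 0), (0, 3)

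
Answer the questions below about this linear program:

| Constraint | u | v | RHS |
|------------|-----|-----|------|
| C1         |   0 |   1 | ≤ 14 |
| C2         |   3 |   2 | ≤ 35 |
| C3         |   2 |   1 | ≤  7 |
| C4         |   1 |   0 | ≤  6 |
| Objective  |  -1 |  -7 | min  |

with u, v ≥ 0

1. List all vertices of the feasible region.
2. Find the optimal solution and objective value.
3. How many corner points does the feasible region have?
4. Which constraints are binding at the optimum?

1. (0, 0), (3.5, 0), (0, 7)
2. u = 0, v = 7, z = -49
3. 3
4. C3, u ≥ 0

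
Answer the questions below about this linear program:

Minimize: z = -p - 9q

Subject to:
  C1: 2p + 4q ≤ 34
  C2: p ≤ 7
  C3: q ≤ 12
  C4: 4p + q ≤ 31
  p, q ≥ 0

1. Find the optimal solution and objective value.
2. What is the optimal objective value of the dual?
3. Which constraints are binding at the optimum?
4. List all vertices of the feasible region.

1. p = 0, q = 8.5, z = -76.5
2. -76.5 (by strong duality, equal to the primal optimum)
3. C1, p ≥ 0
4. (0, 0), (7, 0), (7, 3), (6.429, 5.286), (0, 8.5)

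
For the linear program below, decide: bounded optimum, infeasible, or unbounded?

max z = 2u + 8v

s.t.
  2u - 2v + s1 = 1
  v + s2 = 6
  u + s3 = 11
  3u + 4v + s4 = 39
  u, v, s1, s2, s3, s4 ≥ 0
The point (5, 6) satisfies every constraint, so the LP is feasible; the constraints give u ≤ 11 and v ≤ 6, which with u, v ≥ 0 keep the feasible region inside a bounded box. A feasible, bounded LP attains a finite optimum at a vertex.

Bounded optimum: z* = 58 at (5, 6).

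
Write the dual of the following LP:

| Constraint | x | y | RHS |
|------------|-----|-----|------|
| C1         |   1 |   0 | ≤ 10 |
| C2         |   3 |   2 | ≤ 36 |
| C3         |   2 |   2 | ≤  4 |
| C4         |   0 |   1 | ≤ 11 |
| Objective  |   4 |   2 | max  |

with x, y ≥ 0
Minimize: z = 10y1 + 36y2 + 4y3 + 11y4

Subject to:
  C1: -y1 - 3y2 - 2y3 ≤ -4
  C2: -2y2 - 2y3 - y4 ≤ -2
  y1, y2, y3, y4 ≥ 0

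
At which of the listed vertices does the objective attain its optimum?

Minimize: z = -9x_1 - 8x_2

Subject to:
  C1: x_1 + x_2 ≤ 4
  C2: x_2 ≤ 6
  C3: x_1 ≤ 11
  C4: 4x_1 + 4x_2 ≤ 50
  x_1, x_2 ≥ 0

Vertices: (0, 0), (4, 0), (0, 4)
(4, 0) with z = -36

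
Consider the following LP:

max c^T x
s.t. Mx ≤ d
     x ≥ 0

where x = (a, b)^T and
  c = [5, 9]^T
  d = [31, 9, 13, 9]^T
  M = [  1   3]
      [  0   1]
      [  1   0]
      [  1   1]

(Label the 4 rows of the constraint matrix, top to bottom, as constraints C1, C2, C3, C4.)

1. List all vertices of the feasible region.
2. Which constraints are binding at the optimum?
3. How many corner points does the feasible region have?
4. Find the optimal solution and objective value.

1. (0, 0), (9, 0), (0, 9)
2. C2, C4, a ≥ 0
3. 3
4. a = 0, b = 9, z = 81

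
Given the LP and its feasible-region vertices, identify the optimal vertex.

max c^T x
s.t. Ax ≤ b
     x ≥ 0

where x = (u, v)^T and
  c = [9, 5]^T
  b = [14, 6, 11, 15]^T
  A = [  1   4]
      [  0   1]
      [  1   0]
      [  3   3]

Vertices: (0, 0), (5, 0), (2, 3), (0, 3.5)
Evaluating z = 9u + 5v at each vertex:
  (0, 0): z = 0
  (5, 0): z = 45
  (2, 3): z = 33
  (0, 3.5): z = 17.5

The largest value is z = 45, attained at (5, 0).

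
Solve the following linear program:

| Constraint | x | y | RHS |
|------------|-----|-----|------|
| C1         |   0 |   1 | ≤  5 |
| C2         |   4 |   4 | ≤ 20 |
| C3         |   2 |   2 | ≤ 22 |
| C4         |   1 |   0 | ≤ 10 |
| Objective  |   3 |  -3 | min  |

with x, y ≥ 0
Each vertex is the intersection of two constraint boundaries that also satisfies all remaining constraints:
  x = 0 and y = 0 → (0, 0)
  4x + 4y = 20 and y = 0 → (5, 0)
  y = 5 and 4x + 4y = 20 → (0, 5)

Evaluating z = 3x - 3y at each vertex:
  (0, 0): z = 0
  (5, 0): z = 15
  (0, 5): z = -15

The minimum is at (0, 5) with z = -15.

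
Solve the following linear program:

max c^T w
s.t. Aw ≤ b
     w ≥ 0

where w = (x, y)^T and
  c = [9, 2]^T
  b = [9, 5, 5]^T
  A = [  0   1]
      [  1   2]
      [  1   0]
x = 5, y = 0, z = 45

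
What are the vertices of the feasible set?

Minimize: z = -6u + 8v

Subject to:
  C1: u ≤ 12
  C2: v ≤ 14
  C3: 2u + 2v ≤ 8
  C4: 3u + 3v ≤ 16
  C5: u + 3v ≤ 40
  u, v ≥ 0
Each vertex is the intersection of two constraint boundaries that also satisfies all remaining constraints:
  u = 0 and v = 0 → (0, 0)
  2u + 2v = 8 and v = 0 → (4, 0)
  2u + 2v = 8 and u = 0 → (0, 4)

Vertices: (0, 0), (4, 0), (0, 4)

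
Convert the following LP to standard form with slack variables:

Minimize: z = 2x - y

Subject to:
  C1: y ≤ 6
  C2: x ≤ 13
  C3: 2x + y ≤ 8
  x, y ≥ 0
min z = 2x - y

s.t.
  y + s1 = 6
  x + s2 = 13
  2x + y + s3 = 8
  x, y, s1, s2, s3 ≥ 0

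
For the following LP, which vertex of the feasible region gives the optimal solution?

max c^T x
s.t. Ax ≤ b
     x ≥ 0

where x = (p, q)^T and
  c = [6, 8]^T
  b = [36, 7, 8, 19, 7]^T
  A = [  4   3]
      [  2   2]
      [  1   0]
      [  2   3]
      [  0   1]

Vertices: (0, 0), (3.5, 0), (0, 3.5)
(0, 3.5) with z = 28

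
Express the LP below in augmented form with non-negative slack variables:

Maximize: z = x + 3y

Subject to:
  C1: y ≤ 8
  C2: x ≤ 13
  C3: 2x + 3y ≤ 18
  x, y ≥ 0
max z = x + 3y

s.t.
  y + s1 = 8
  x + s2 = 13
  2x + 3y + s3 = 18
  x, y, s1, s2, s3 ≥ 0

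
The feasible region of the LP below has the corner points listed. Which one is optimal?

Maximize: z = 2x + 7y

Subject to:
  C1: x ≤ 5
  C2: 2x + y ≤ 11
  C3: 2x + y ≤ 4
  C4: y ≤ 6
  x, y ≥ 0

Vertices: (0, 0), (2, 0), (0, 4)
Evaluating z = 2x + 7y at each vertex:
  (0, 0): z = 0
  (2, 0): z = 4
  (0, 4): z = 28

The largest value is z = 28, attained at (0, 4).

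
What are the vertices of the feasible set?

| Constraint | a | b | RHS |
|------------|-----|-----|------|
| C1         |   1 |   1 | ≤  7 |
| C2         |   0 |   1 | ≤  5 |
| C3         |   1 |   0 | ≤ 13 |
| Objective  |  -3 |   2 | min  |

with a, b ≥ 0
Each vertex is the intersection of two constraint boundaries that also satisfies all remaining constraints:
  a = 0 and b = 0 → (0, 0)
  a + b = 7 and b = 0 → (7, 0)
  a + b = 7 and b = 5 → (2, 5)
  b = 5 and a = 0 → (0, 5)

Vertices: (0, 0), (7, 0), (2, 5), (0, 5)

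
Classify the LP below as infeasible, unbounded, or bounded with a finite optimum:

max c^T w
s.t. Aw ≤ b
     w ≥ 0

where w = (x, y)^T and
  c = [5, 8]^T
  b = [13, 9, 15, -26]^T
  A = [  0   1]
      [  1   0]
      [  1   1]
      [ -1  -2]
The point (2, 13) satisfies every constraint, so the LP is feasible; the constraints give x ≤ 9 and y ≤ 13, which with x, y ≥ 0 keep the feasible region inside a bounded box. A feasible, bounded LP attains a finite optimum at a vertex.

The LP has an optimal solution: (2, 13) with z = 114.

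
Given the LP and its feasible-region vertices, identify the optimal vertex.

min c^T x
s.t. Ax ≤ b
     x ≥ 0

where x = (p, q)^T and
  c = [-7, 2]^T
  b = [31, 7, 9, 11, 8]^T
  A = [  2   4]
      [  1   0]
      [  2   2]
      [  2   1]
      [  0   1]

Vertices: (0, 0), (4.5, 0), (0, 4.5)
Evaluating z = -7p + 2q at each vertex:
  (0, 0): z = 0
  (4.5, 0): z = -31.5
  (0, 4.5): z = 9

The smallest value is z = -31.5, attained at (4.5, 0).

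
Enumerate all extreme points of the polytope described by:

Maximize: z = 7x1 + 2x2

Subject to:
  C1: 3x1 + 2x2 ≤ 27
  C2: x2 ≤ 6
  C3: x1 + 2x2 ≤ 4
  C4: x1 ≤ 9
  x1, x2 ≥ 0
Each vertex is the intersection of two constraint boundaries that also satisfies all remaining constraints:
  x1 = 0 and x2 = 0 → (0, 0)
  x1 + 2x2 = 4 and x2 = 0 → (4, 0)
  x1 + 2x2 = 4 and x1 = 0 → (0, 2)

Vertices: (0, 0), (4, 0), (0, 2)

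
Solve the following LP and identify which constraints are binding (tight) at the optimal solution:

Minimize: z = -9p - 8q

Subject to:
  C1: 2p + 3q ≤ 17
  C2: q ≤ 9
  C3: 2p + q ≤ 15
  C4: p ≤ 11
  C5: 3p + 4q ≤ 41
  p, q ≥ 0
Optimal: p = 7, q = 1
Binding: C1, C3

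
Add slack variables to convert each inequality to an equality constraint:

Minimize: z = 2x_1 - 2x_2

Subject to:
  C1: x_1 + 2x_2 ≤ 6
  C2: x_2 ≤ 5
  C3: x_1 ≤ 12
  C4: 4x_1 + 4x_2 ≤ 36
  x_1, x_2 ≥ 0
min z = 2x_1 - 2x_2

s.t.
  x_1 + 2x_2 + s1 = 6
  x_2 + s2 = 5
  x_1 + s3 = 12
  4x_1 + 4x_2 + s4 = 36
  x_1, x_2, s1, s2, s3, s4 ≥ 0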